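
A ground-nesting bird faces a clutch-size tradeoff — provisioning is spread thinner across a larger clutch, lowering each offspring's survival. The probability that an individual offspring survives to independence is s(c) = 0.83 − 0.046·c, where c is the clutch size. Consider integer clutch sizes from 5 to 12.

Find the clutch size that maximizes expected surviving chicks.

Expected surviving chicks = c × s(c):
  c=5: 5 × 0.600 = 3.000
  c=6: 6 × 0.554 = 3.324
  c=7: 7 × 0.508 = 3.556
  c=8: 8 × 0.462 = 3.696
  c=9: 9 × 0.416 = 3.744
  c=10: 10 × 0.370 = 3.700
  c=11: 11 × 0.324 = 3.564
  c=12: 12 × 0.278 = 3.336
Maximum at c = 9 (3.744 surviving chicks).

9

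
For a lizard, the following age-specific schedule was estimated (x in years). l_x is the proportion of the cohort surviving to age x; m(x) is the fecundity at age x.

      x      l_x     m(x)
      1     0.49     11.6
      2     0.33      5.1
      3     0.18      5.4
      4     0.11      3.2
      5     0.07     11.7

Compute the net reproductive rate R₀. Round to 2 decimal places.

9.51

R₀ = Σ l_x m(x):
  age 1: 0.49 × 11.6 = 5.6840
  age 2: 0.33 × 5.1 = 1.6830
  age 3: 0.18 × 5.4 = 0.9720
  age 4: 0.11 × 3.2 = 0.3520
  age 5: 0.07 × 11.7 = 0.8190
R₀ = 5.6840 + 1.6830 + 0.9720 + 0.3520 + 0.8190 = 9.5100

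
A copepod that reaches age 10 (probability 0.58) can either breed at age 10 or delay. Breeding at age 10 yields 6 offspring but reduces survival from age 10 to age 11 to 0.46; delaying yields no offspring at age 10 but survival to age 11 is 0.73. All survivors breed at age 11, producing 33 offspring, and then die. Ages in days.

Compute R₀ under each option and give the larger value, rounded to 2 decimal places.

13.97

breed at age 10: R₀ = 0.58 × (6 + 0.46 × 33) = 0.58 × 21.1800 = 12.2844
delay to age 11: R₀ = 0.58 × (0.73 × 33) = 0.58 × 24.0900 = 13.9722
Higher: delay to age 11 (13.9722).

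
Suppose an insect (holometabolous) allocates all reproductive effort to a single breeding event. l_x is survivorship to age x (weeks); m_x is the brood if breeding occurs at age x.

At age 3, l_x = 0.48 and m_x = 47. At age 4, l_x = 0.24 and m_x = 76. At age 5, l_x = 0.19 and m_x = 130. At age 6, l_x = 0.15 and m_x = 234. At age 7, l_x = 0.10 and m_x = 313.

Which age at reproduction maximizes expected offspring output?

Expected offspring if breeding at age x = l_x × m_x:
  age 3: 0.48 × 47 = 22.560
  age 4: 0.24 × 76 = 18.240
  age 5: 0.19 × 130 = 24.700
  age 6: 0.15 × 234 = 35.100
  age 7: 0.10 × 313 = 31.300
Maximum at age 6 (35.100).

6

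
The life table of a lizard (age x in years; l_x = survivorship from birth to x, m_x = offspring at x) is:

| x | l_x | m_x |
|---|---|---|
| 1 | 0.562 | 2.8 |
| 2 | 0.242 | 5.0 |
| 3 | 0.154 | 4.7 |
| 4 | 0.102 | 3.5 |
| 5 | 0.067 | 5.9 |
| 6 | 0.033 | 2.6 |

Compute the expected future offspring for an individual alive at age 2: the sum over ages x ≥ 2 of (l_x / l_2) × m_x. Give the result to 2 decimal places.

l_2 = 0.242. Conditional survival from age 2 to x is l_x / l_2.
  x=2: (0.242/0.242) × 5.0 = 5.0000
  x=3: (0.154/0.242) × 4.7 = 2.9909
  x=4: (0.102/0.242) × 3.5 = 1.4752
  x=5: (0.067/0.242) × 5.9 = 1.6335
  x=6: (0.033/0.242) × 2.6 = 0.3545
Sum = 5.0000 + 2.9909 + 1.4752 + 1.6335 + 0.3545 = 11.4541

11.45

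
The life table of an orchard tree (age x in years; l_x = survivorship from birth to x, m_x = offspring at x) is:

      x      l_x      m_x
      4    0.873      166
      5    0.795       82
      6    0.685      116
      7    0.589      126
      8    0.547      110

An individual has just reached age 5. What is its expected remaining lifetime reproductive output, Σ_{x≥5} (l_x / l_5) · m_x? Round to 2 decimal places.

350.99

l_5 = 0.795. Conditional survival from age 5 to x is l_x / l_5.
  x=5: (0.795/0.795) × 82 = 82.0000
  x=6: (0.685/0.795) × 116 = 99.9497
  x=7: (0.589/0.795) × 126 = 93.3509
  x=8: (0.547/0.795) × 110 = 75.6855
Sum = 82.0000 + 99.9497 + 93.3509 + 75.6855 = 350.9862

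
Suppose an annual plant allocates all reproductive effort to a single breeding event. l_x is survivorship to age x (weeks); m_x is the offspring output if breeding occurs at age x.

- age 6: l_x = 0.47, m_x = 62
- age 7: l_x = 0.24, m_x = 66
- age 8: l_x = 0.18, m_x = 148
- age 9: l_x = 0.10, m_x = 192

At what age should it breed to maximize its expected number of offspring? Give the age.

6

Expected offspring if breeding at age x = l_x × m_x:
  age 6: 0.47 × 62 = 29.140
  age 7: 0.24 × 66 = 15.840
  age 8: 0.18 × 148 = 26.640
  age 9: 0.10 × 192 = 19.200
Maximum at age 6 (29.140).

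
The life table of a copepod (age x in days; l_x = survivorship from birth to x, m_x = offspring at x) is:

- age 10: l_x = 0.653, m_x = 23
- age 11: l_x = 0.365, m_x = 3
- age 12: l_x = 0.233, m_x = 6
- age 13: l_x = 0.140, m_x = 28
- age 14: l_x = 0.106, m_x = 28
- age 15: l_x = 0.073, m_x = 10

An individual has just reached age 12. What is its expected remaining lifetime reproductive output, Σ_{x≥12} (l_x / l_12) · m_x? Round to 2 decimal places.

l_12 = 0.233. Conditional survival from age 12 to x is l_x / l_12.
  x=12: (0.233/0.233) × 6 = 6.0000
  x=13: (0.140/0.233) × 28 = 16.8240
  x=14: (0.106/0.233) × 28 = 12.7382
  x=15: (0.073/0.233) × 10 = 3.1330
Sum = 6.0000 + 16.8240 + 12.7382 + 3.1330 = 38.6953

38.70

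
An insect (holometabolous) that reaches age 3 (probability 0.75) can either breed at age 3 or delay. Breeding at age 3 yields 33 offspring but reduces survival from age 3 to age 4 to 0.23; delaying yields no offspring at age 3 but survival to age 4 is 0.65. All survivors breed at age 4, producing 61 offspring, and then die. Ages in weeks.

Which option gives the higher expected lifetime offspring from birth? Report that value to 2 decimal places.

breed at age 3: R₀ = 0.75 × (33 + 0.23 × 61) = 0.75 × 47.0300 = 35.2725
delay to age 4: R₀ = 0.75 × (0.65 × 61) = 0.75 × 39.6500 = 29.7375
Higher: breed at age 3 (35.2725).

35.27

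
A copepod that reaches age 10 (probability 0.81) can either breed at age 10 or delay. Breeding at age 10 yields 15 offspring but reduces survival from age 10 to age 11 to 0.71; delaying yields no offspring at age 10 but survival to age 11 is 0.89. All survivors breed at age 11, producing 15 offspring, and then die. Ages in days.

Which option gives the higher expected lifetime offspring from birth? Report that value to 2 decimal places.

20.78

breed at age 10: R₀ = 0.81 × (15 + 0.71 × 15) = 0.81 × 25.6500 = 20.7765
delay to age 11: R₀ = 0.81 × (0.89 × 15) = 0.81 × 13.3500 = 10.8135
Higher: breed at age 10 (20.7765).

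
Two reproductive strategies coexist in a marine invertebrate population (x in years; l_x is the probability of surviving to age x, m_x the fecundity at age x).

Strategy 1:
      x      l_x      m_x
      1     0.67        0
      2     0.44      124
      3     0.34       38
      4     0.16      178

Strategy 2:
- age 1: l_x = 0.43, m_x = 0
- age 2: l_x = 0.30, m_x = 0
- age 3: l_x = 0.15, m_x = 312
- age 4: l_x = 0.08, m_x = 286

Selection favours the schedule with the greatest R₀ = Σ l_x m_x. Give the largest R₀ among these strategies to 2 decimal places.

Strategy 1: R₀ = 0.67×0 + 0.44×124 + 0.34×38 + 0.16×178 = 95.9600
Strategy 2: R₀ = 0.43×0 + 0.30×0 + 0.15×312 + 0.08×286 = 69.6800
Highest R₀: strategy 1 with 95.9600.

95.96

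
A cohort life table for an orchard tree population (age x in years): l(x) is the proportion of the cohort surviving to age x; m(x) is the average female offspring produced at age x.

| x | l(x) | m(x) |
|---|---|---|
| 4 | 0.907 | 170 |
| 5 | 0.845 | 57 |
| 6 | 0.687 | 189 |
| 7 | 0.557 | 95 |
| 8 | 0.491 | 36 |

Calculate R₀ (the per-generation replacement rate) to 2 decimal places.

R₀ = Σ l(x) m(x):
  age 4: 0.907 × 170 = 154.1900
  age 5: 0.845 × 57 = 48.1650
  age 6: 0.687 × 189 = 129.8430
  age 7: 0.557 × 95 = 52.9150
  age 8: 0.491 × 36 = 17.6760
R₀ = 154.1900 + 48.1650 + 129.8430 + 52.9150 + 17.6760 = 402.7890

402.79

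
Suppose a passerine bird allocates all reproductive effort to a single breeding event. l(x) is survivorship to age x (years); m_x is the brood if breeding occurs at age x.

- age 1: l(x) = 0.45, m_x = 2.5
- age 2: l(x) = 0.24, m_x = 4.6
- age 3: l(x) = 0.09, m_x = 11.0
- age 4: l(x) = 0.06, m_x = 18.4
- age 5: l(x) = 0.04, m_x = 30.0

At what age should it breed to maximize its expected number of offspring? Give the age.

5

Expected offspring if breeding at age x = l(x) × m_x:
  age 1: 0.45 × 2.5 = 1.125
  age 2: 0.24 × 4.6 = 1.104
  age 3: 0.09 × 11.0 = 0.990
  age 4: 0.06 × 18.4 = 1.104
  age 5: 0.04 × 30.0 = 1.200
Maximum at age 5 (1.200).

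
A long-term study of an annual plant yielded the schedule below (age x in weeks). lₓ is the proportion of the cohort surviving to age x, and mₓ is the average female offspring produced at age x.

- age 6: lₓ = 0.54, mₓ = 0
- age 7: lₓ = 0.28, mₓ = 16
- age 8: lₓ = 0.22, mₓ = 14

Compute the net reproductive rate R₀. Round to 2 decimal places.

7.56

R₀ = Σ lₓ mₓ:
  age 6: 0.54 × 0 = 0.0000
  age 7: 0.28 × 16 = 4.4800
  age 8: 0.22 × 14 = 3.0800
R₀ = 0.0000 + 4.4800 + 3.0800 = 7.5600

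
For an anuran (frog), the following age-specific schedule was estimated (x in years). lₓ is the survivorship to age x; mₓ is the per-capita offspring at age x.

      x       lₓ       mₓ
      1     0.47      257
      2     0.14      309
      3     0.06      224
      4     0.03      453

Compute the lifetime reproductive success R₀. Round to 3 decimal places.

191.080

R₀ = Σ lₓ mₓ:
  age 1: 0.47 × 257 = 120.7900
  age 2: 0.14 × 309 = 43.2600
  age 3: 0.06 × 224 = 13.4400
  age 4: 0.03 × 453 = 13.5900
R₀ = 120.7900 + 43.2600 + 13.4400 + 13.5900 = 191.0800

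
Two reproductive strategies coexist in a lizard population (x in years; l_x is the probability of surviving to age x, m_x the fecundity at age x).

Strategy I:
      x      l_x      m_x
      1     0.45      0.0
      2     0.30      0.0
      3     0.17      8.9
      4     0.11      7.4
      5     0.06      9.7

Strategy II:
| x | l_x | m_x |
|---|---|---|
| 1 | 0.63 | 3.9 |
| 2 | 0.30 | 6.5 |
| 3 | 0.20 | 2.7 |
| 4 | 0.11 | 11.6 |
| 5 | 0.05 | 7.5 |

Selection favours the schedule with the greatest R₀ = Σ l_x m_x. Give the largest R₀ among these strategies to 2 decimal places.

Strategy I: R₀ = 0.45×0.0 + 0.30×0.0 + 0.17×8.9 + 0.11×7.4 + 0.06×9.7 = 2.9090
Strategy II: R₀ = 0.63×3.9 + 0.30×6.5 + 0.20×2.7 + 0.11×11.6 + 0.05×7.5 = 6.5980
Highest R₀: strategy II with 6.5980.

6.60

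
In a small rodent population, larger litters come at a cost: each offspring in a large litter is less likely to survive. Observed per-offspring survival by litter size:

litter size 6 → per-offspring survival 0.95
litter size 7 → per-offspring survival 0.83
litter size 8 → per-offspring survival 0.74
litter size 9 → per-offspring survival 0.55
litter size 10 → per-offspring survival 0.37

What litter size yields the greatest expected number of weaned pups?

Expected weaned pups = c × s(c):
  c=6: 6 × 0.95 = 5.700
  c=7: 7 × 0.83 = 5.810
  c=8: 8 × 0.74 = 5.920
  c=9: 9 × 0.55 = 4.950
  c=10: 10 × 0.37 = 3.700
Maximum at c = 8 (5.920 weaned pups).

8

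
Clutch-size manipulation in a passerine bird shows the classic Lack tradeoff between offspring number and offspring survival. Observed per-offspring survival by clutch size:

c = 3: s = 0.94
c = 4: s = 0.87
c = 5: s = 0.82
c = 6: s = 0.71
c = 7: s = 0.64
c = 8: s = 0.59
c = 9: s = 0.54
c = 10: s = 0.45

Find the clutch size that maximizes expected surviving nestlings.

Expected surviving nestlings = c × s(c):
  c=3: 3 × 0.94 = 2.820
  c=4: 4 × 0.87 = 3.480
  c=5: 5 × 0.82 = 4.100
  c=6: 6 × 0.71 = 4.260
  c=7: 7 × 0.64 = 4.480
  c=8: 8 × 0.59 = 4.720
  c=9: 9 × 0.54 = 4.860
  c=10: 10 × 0.45 = 4.500
Maximum at c = 9 (4.860 surviving nestlings).

9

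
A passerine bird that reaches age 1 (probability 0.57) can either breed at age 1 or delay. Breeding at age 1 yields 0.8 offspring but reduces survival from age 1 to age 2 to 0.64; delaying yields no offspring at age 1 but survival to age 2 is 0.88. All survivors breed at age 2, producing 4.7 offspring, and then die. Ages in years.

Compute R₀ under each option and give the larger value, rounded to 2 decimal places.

breed at age 1: R₀ = 0.57 × (0.8 + 0.64 × 4.7) = 0.57 × 3.8080 = 2.1706
delay to age 2: R₀ = 0.57 × (0.88 × 4.7) = 0.57 × 4.1360 = 2.3575
Higher: delay to age 2 (2.3575).

2.36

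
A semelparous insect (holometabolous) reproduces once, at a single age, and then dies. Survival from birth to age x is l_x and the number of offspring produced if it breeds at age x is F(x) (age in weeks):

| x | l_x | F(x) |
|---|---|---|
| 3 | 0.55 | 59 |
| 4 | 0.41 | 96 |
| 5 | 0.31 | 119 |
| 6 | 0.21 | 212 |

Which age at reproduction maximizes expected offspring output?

6

Expected offspring if breeding at age x = l_x × F(x):
  age 3: 0.55 × 59 = 32.450
  age 4: 0.41 × 96 = 39.360
  age 5: 0.31 × 119 = 36.890
  age 6: 0.21 × 212 = 44.520
Maximum at age 6 (44.520).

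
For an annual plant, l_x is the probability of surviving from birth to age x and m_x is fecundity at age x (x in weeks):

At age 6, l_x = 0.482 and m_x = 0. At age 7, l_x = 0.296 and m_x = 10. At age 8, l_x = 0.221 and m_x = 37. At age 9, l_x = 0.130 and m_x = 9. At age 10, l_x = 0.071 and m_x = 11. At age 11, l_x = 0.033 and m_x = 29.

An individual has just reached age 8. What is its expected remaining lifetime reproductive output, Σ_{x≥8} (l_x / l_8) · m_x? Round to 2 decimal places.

l_8 = 0.221. Conditional survival from age 8 to x is l_x / l_8.
  x=8: (0.221/0.221) × 37 = 37.0000
  x=9: (0.130/0.221) × 9 = 5.2941
  x=10: (0.071/0.221) × 11 = 3.5339
  x=11: (0.033/0.221) × 29 = 4.3303
Sum = 37.0000 + 5.2941 + 3.5339 + 4.3303 = 50.1584

50.16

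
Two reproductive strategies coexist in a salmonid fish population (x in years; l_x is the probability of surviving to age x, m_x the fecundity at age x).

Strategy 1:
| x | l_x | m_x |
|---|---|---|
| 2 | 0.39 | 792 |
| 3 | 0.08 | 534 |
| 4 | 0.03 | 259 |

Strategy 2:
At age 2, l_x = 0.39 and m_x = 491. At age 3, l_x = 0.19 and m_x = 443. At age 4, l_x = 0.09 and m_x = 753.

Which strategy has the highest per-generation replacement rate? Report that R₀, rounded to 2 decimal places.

359.37

Strategy 1: R₀ = 0.39×792 + 0.08×534 + 0.03×259 = 359.3700
Strategy 2: R₀ = 0.39×491 + 0.19×443 + 0.09×753 = 343.4300
Highest R₀: strategy 1 with 359.3700.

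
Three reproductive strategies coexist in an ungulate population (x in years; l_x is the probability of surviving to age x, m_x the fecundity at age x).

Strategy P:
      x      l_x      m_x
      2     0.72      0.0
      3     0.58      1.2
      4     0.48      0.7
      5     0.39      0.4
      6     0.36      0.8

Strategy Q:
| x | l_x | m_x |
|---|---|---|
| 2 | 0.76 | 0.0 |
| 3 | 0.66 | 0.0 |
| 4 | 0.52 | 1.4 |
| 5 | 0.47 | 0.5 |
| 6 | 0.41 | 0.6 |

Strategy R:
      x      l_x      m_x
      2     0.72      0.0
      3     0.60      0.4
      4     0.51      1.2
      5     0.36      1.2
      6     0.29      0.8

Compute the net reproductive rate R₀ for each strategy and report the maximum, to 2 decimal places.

Strategy P: R₀ = 0.72×0.0 + 0.58×1.2 + 0.48×0.7 + 0.39×0.4 + 0.36×0.8 = 1.4760
Strategy Q: R₀ = 0.76×0.0 + 0.66×0.0 + 0.52×1.4 + 0.47×0.5 + 0.41×0.6 = 1.2090
Strategy R: R₀ = 0.72×0.0 + 0.60×0.4 + 0.51×1.2 + 0.36×1.2 + 0.29×0.8 = 1.5160
Highest R₀: strategy R with 1.5160.

1.52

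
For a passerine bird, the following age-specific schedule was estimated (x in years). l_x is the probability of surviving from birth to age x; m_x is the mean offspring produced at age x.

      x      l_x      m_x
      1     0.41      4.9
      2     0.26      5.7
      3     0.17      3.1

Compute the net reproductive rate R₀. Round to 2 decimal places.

R₀ = Σ l_x m_x:
  age 1: 0.41 × 4.9 = 2.0090
  age 2: 0.26 × 5.7 = 1.4820
  age 3: 0.17 × 3.1 = 0.5270
R₀ = 2.0090 + 1.4820 + 0.5270 = 4.0180

4.02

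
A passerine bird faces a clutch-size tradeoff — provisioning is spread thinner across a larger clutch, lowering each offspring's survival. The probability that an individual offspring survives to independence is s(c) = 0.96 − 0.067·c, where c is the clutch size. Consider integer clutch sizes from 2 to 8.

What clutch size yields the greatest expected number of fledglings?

Expected fledglings = c × s(c):
  c=2: 2 × 0.826 = 1.652
  c=3: 3 × 0.759 = 2.277
  c=4: 4 × 0.692 = 2.768
  c=5: 5 × 0.625 = 3.125
  c=6: 6 × 0.558 = 3.348
  c=7: 7 × 0.491 = 3.437
  c=8: 8 × 0.424 = 3.392
Maximum at c = 7 (3.437 fledglings).

7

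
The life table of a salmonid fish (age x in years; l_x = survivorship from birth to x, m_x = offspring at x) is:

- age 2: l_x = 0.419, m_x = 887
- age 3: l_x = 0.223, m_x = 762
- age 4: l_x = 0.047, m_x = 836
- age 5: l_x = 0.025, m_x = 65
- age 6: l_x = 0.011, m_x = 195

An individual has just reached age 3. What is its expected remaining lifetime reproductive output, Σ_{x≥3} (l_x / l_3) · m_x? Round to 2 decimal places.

l_3 = 0.223. Conditional survival from age 3 to x is l_x / l_3.
  x=3: (0.223/0.223) × 762 = 762.0000
  x=4: (0.047/0.223) × 836 = 176.1973
  x=5: (0.025/0.223) × 65 = 7.2870
  x=6: (0.011/0.223) × 195 = 9.6188
Sum = 762.0000 + 176.1973 + 7.2870 + 9.6188 = 955.1031

955.10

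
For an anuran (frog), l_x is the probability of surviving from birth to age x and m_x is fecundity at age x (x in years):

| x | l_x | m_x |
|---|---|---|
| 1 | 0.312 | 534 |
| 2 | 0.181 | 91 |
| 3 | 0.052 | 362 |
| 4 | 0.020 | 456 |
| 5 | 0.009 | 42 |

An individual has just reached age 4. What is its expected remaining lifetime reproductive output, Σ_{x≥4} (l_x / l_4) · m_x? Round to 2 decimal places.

l_4 = 0.020. Conditional survival from age 4 to x is l_x / l_4.
  x=4: (0.020/0.020) × 456 = 456.0000
  x=5: (0.009/0.020) × 42 = 18.9000
Sum = 456.0000 + 18.9000 = 474.9000

474.90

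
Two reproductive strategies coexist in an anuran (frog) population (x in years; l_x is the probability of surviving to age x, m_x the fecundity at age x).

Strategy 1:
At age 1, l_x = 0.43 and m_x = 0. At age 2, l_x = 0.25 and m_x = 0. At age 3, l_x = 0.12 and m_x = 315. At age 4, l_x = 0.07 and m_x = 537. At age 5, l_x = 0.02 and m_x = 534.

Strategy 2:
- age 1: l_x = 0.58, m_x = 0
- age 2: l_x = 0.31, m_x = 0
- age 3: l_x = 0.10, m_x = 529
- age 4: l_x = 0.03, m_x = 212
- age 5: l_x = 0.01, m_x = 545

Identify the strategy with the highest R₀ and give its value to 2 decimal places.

86.07

Strategy 1: R₀ = 0.43×0 + 0.25×0 + 0.12×315 + 0.07×537 + 0.02×534 = 86.0700
Strategy 2: R₀ = 0.58×0 + 0.31×0 + 0.10×529 + 0.03×212 + 0.01×545 = 64.7100
Highest R₀: strategy 1 with 86.0700.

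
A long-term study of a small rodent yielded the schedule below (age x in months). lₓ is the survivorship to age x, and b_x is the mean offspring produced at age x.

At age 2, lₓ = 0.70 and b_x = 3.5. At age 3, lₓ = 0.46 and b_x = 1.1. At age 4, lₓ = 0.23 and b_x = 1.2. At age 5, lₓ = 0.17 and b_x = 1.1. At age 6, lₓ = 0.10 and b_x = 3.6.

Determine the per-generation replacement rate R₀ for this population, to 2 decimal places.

R₀ = Σ lₓ b_x:
  age 2: 0.70 × 3.5 = 2.4500
  age 3: 0.46 × 1.1 = 0.5060
  age 4: 0.23 × 1.2 = 0.2760
  age 5: 0.17 × 1.1 = 0.1870
  age 6: 0.10 × 3.6 = 0.3600
R₀ = 2.4500 + 0.5060 + 0.2760 + 0.1870 + 0.3600 = 3.7790

3.78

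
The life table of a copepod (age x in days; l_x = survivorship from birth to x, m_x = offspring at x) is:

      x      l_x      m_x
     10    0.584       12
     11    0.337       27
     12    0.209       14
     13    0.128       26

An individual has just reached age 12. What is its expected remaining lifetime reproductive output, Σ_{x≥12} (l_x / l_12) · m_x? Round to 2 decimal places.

29.92

l_12 = 0.209. Conditional survival from age 12 to x is l_x / l_12.
  x=12: (0.209/0.209) × 14 = 14.0000
  x=13: (0.128/0.209) × 26 = 15.9234
Sum = 14.0000 + 15.9234 = 29.9234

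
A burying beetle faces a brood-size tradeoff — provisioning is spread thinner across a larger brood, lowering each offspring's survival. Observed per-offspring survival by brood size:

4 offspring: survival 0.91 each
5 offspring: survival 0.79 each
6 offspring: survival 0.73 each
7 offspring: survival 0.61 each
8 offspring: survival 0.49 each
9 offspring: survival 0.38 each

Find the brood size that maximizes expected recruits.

Expected recruits = c × s(c):
  c=4: 4 × 0.91 = 3.640
  c=5: 5 × 0.79 = 3.950
  c=6: 6 × 0.73 = 4.380
  c=7: 7 × 0.61 = 4.270
  c=8: 8 × 0.49 = 3.920
  c=9: 9 × 0.38 = 3.420
Maximum at c = 6 (4.380 recruits).

6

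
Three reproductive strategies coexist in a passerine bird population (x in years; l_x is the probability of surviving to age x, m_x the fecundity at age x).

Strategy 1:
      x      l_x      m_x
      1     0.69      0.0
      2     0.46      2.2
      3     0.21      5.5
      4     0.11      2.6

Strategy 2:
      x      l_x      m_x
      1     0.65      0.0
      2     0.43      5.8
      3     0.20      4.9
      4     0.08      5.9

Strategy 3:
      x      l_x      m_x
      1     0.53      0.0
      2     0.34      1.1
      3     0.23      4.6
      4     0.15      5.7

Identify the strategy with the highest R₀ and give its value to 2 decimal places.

3.95

Strategy 1: R₀ = 0.69×0.0 + 0.46×2.2 + 0.21×5.5 + 0.11×2.6 = 2.4530
Strategy 2: R₀ = 0.65×0.0 + 0.43×5.8 + 0.20×4.9 + 0.08×5.9 = 3.9460
Strategy 3: R₀ = 0.53×0.0 + 0.34×1.1 + 0.23×4.6 + 0.15×5.7 = 2.2870
Highest R₀: strategy 2 with 3.9460.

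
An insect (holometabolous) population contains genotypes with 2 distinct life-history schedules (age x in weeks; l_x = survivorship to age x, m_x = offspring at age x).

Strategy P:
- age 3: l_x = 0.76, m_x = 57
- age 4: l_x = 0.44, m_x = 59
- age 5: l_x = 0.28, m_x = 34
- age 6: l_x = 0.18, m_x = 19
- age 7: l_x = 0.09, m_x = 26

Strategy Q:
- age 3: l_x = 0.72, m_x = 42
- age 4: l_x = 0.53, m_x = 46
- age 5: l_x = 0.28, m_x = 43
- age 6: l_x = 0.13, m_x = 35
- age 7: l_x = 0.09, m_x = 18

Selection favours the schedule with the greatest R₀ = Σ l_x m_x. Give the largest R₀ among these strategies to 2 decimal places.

84.56

Strategy P: R₀ = 0.76×57 + 0.44×59 + 0.28×34 + 0.18×19 + 0.09×26 = 84.5600
Strategy Q: R₀ = 0.72×42 + 0.53×46 + 0.28×43 + 0.13×35 + 0.09×18 = 72.8300
Highest R₀: strategy P with 84.5600.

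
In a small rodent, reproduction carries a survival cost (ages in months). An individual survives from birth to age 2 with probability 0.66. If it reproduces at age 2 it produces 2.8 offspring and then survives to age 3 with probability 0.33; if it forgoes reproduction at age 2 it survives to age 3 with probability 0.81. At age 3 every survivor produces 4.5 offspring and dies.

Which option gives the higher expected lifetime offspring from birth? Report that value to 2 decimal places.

breed at age 2: R₀ = 0.66 × (2.8 + 0.33 × 4.5) = 0.66 × 4.2850 = 2.8281
delay to age 3: R₀ = 0.66 × (0.81 × 4.5) = 0.66 × 3.6450 = 2.4057
Higher: breed at age 2 (2.8281).

2.83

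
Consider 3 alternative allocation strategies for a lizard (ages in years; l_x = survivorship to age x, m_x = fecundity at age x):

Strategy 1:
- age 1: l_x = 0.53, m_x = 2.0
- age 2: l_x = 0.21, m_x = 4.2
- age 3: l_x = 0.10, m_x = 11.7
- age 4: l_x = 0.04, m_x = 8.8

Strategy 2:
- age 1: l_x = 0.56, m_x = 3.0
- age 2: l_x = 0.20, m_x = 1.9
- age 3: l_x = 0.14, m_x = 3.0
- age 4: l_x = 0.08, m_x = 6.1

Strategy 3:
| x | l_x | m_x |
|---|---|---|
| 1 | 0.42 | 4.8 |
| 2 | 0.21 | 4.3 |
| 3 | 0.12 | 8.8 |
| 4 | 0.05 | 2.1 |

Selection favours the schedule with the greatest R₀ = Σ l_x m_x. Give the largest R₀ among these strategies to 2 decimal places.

Strategy 1: R₀ = 0.53×2.0 + 0.21×4.2 + 0.10×11.7 + 0.04×8.8 = 3.4640
Strategy 2: R₀ = 0.56×3.0 + 0.20×1.9 + 0.14×3.0 + 0.08×6.1 = 2.9680
Strategy 3: R₀ = 0.42×4.8 + 0.21×4.3 + 0.12×8.8 + 0.05×2.1 = 4.0800
Highest R₀: strategy 3 with 4.0800.

4.08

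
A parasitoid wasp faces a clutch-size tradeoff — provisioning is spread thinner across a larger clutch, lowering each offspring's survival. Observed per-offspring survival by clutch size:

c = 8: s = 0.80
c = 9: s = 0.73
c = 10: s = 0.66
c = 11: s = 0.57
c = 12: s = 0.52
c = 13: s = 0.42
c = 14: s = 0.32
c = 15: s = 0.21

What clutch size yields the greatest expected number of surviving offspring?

10

Expected surviving offspring = c × s(c):
  c=8: 8 × 0.80 = 6.400
  c=9: 9 × 0.73 = 6.570
  c=10: 10 × 0.66 = 6.600
  c=11: 11 × 0.57 = 6.270
  c=12: 12 × 0.52 = 6.240
  c=13: 13 × 0.42 = 5.460
  c=14: 14 × 0.32 = 4.480
  c=15: 15 × 0.21 = 3.150
Maximum at c = 10 (6.600 surviving offspring).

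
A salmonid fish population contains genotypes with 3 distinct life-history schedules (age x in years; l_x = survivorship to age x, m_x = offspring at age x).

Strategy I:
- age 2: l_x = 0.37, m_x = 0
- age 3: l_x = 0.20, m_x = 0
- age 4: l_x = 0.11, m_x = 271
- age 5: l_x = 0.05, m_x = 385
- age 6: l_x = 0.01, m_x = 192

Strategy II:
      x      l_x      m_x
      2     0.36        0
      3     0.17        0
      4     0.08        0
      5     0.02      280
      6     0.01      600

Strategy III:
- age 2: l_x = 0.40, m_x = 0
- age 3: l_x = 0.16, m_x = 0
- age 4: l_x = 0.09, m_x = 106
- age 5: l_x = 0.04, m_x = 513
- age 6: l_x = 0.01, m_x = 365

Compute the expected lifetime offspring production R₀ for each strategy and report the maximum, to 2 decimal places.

Strategy I: R₀ = 0.37×0 + 0.20×0 + 0.11×271 + 0.05×385 + 0.01×192 = 50.9800
Strategy II: R₀ = 0.36×0 + 0.17×0 + 0.08×0 + 0.02×280 + 0.01×600 = 11.6000
Strategy III: R₀ = 0.40×0 + 0.16×0 + 0.09×106 + 0.04×513 + 0.01×365 = 33.7100
Highest R₀: strategy I with 50.9800.

50.98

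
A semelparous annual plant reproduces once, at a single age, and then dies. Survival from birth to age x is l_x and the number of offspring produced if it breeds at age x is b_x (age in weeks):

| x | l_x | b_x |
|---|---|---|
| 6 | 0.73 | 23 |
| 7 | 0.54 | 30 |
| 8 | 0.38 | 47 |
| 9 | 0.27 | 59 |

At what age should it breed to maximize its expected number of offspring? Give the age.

Expected offspring if breeding at age x = l_x × b_x:
  age 6: 0.73 × 23 = 16.790
  age 7: 0.54 × 30 = 16.200
  age 8: 0.38 × 47 = 17.860
  age 9: 0.27 × 59 = 15.930
Maximum at age 8 (17.860).

8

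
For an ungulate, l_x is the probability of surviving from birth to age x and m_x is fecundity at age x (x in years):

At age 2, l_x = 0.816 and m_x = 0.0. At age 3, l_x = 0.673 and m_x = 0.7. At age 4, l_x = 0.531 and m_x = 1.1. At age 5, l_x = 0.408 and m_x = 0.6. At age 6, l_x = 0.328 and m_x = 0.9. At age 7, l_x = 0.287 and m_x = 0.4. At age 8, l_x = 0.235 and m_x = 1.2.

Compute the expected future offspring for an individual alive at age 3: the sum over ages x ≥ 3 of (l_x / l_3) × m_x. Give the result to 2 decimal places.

2.96

l_3 = 0.673. Conditional survival from age 3 to x is l_x / l_3.
  x=3: (0.673/0.673) × 0.7 = 0.7000
  x=4: (0.531/0.673) × 1.1 = 0.8679
  x=5: (0.408/0.673) × 0.6 = 0.3637
  x=6: (0.328/0.673) × 0.9 = 0.4386
  x=7: (0.287/0.673) × 0.4 = 0.1706
  x=8: (0.235/0.673) × 1.2 = 0.4190
Sum = 0.7000 + 0.8679 + 0.3637 + 0.4386 + 0.1706 + 0.4190 = 2.9599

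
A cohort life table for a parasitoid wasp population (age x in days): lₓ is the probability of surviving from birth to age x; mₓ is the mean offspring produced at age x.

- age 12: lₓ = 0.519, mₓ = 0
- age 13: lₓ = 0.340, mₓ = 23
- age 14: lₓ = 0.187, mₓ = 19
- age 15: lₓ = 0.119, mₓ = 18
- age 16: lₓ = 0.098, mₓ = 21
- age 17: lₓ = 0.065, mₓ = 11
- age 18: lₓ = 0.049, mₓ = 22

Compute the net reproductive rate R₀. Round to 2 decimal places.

17.37

R₀ = Σ lₓ mₓ:
  age 12: 0.519 × 0 = 0.0000
  age 13: 0.340 × 23 = 7.8200
  age 14: 0.187 × 19 = 3.5530
  age 15: 0.119 × 18 = 2.1420
  age 16: 0.098 × 21 = 2.0580
  age 17: 0.065 × 11 = 0.7150
  age 18: 0.049 × 22 = 1.0780
R₀ = 0.0000 + 7.8200 + 3.5530 + 2.1420 + 2.0580 + 0.7150 + 1.0780 = 17.3660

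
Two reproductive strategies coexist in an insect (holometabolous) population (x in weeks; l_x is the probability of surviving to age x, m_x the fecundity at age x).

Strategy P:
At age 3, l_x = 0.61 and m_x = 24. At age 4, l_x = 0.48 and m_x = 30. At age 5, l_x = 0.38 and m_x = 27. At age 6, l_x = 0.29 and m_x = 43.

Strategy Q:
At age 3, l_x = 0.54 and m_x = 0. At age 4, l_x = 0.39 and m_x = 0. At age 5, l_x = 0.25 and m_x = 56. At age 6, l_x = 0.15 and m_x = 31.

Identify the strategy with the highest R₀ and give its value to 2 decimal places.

Strategy P: R₀ = 0.61×24 + 0.48×30 + 0.38×27 + 0.29×43 = 51.7700
Strategy Q: R₀ = 0.54×0 + 0.39×0 + 0.25×56 + 0.15×31 = 18.6500
Highest R₀: strategy P with 51.7700.

51.77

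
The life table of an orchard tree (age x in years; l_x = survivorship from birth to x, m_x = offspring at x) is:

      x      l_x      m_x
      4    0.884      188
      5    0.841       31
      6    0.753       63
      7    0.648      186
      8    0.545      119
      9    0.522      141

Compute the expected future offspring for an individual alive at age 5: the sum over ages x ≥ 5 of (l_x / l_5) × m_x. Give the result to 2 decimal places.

395.36

l_5 = 0.841. Conditional survival from age 5 to x is l_x / l_5.
  x=5: (0.841/0.841) × 31 = 31.0000
  x=6: (0.753/0.841) × 63 = 56.4078
  x=7: (0.648/0.841) × 186 = 143.3151
  x=8: (0.545/0.841) × 119 = 77.1165
  x=9: (0.522/0.841) × 141 = 87.5172
Sum = 31.0000 + 56.4078 + 143.3151 + 77.1165 + 87.5172 = 395.3567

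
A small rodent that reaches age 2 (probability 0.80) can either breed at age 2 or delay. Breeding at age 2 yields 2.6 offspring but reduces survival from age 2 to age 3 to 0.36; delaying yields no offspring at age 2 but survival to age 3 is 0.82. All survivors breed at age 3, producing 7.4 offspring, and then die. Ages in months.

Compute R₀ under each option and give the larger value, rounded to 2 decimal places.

4.85

breed at age 2: R₀ = 0.80 × (2.6 + 0.36 × 7.4) = 0.80 × 5.2640 = 4.2112
delay to age 3: R₀ = 0.80 × (0.82 × 7.4) = 0.80 × 6.0680 = 4.8544
Higher: delay to age 3 (4.8544).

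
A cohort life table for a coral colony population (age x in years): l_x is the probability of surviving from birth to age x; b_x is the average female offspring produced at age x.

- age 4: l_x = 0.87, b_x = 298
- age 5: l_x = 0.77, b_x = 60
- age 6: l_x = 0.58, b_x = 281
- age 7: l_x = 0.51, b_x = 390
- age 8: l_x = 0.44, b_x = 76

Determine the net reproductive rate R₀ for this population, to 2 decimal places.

700.78

R₀ = Σ l_x b_x:
  age 4: 0.87 × 298 = 259.2600
  age 5: 0.77 × 60 = 46.2000
  age 6: 0.58 × 281 = 162.9800
  age 7: 0.51 × 390 = 198.9000
  age 8: 0.44 × 76 = 33.4400
R₀ = 259.2600 + 46.2000 + 162.9800 + 198.9000 + 33.4400 = 700.7800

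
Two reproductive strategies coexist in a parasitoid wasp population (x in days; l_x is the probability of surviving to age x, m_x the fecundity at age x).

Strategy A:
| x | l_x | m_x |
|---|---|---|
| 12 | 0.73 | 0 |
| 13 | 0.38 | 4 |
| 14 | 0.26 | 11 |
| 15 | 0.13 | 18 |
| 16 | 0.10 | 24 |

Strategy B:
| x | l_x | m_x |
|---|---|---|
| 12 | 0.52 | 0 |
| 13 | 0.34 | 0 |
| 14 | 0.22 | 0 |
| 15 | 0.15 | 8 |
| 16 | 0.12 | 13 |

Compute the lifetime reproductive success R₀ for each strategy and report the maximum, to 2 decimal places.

9.12

Strategy A: R₀ = 0.73×0 + 0.38×4 + 0.26×11 + 0.13×18 + 0.10×24 = 9.1200
Strategy B: R₀ = 0.52×0 + 0.34×0 + 0.22×0 + 0.15×8 + 0.12×13 = 2.7600
Highest R₀: strategy A with 9.1200.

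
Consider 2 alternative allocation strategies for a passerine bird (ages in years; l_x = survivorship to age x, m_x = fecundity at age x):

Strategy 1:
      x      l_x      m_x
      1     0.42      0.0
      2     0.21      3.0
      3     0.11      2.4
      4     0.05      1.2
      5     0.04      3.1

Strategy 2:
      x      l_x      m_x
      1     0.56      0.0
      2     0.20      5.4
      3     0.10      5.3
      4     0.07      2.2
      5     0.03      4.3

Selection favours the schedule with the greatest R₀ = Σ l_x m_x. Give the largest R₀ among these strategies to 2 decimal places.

Strategy 1: R₀ = 0.42×0.0 + 0.21×3.0 + 0.11×2.4 + 0.05×1.2 + 0.04×3.1 = 1.0780
Strategy 2: R₀ = 0.56×0.0 + 0.20×5.4 + 0.10×5.3 + 0.07×2.2 + 0.03×4.3 = 1.8930
Highest R₀: strategy 2 with 1.8930.

1.89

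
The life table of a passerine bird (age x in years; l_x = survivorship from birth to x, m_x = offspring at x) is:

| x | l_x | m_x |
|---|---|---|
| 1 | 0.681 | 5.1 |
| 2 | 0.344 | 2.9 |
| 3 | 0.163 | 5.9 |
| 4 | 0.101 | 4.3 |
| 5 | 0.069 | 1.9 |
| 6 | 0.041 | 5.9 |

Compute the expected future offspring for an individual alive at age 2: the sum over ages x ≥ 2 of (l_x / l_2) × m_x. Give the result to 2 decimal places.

l_2 = 0.344. Conditional survival from age 2 to x is l_x / l_2.
  x=2: (0.344/0.344) × 2.9 = 2.9000
  x=3: (0.163/0.344) × 5.9 = 2.7956
  x=4: (0.101/0.344) × 4.3 = 1.2625
  x=5: (0.069/0.344) × 1.9 = 0.3811
  x=6: (0.041/0.344) × 5.9 = 0.7032
Sum = 2.9000 + 2.7956 + 1.2625 + 0.3811 + 0.7032 = 8.0424

8.04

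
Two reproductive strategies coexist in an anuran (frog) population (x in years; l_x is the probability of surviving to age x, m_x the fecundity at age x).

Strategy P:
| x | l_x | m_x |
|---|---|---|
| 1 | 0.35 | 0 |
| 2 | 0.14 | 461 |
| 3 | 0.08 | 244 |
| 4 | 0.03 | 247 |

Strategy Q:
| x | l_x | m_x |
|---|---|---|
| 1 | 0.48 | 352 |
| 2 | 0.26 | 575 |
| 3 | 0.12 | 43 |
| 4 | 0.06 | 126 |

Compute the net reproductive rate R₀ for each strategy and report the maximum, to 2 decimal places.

Strategy P: R₀ = 0.35×0 + 0.14×461 + 0.08×244 + 0.03×247 = 91.4700
Strategy Q: R₀ = 0.48×352 + 0.26×575 + 0.12×43 + 0.06×126 = 331.1800
Highest R₀: strategy Q with 331.1800.

331.18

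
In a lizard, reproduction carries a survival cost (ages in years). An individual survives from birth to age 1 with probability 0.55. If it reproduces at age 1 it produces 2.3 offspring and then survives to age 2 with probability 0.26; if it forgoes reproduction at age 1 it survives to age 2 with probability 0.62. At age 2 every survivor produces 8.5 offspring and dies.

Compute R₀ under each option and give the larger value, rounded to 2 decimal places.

2.90

breed at age 1: R₀ = 0.55 × (2.3 + 0.26 × 8.5) = 0.55 × 4.5100 = 2.4805
delay to age 2: R₀ = 0.55 × (0.62 × 8.5) = 0.55 × 5.2700 = 2.8985
Higher: delay to age 2 (2.8985).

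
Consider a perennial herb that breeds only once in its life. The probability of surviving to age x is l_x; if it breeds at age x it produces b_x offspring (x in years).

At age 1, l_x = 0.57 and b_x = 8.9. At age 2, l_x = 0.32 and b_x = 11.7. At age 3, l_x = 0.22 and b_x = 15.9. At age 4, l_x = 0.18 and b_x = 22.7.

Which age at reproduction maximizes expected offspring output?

Expected offspring if breeding at age x = l_x × b_x:
  age 1: 0.57 × 8.9 = 5.073
  age 2: 0.32 × 11.7 = 3.744
  age 3: 0.22 × 15.9 = 3.498
  age 4: 0.18 × 22.7 = 4.086
Maximum at age 1 (5.073).

1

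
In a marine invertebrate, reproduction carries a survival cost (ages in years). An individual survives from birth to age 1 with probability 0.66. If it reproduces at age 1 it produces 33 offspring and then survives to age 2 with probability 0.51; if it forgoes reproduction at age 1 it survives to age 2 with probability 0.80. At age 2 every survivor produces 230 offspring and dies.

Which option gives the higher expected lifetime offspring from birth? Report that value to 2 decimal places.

breed at age 1: R₀ = 0.66 × (33 + 0.51 × 230) = 0.66 × 150.3000 = 99.1980
delay to age 2: R₀ = 0.66 × (0.80 × 230) = 0.66 × 184.0000 = 121.4400
Higher: delay to age 2 (121.4400).

121.44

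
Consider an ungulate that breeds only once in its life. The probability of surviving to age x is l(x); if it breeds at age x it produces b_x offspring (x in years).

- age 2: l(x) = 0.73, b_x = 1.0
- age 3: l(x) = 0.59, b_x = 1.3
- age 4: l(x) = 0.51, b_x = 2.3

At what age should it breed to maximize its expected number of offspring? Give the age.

Expected offspring if breeding at age x = l(x) × b_x:
  age 2: 0.73 × 1.0 = 0.730
  age 3: 0.59 × 1.3 = 0.767
  age 4: 0.51 × 2.3 = 1.173
Maximum at age 4 (1.173).

4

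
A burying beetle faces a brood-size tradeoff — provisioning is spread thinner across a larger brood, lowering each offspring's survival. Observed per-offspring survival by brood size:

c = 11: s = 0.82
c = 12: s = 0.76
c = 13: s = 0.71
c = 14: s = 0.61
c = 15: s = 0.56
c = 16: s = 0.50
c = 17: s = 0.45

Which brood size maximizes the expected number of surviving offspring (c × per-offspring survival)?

13

Expected surviving offspring = c × s(c):
  c=11: 11 × 0.82 = 9.020
  c=12: 12 × 0.76 = 9.120
  c=13: 13 × 0.71 = 9.230
  c=14: 14 × 0.61 = 8.540
  c=15: 15 × 0.56 = 8.400
  c=16: 16 × 0.50 = 8.000
  c=17: 17 × 0.45 = 7.650
Maximum at c = 13 (9.230 surviving offspring).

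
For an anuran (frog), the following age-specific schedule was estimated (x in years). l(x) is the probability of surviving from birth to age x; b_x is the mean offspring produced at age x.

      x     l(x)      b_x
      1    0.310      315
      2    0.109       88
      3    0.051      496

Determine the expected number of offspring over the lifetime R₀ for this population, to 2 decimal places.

R₀ = Σ l(x) b_x:
  age 1: 0.310 × 315 = 97.6500
  age 2: 0.109 × 88 = 9.5920
  age 3: 0.051 × 496 = 25.2960
R₀ = 97.6500 + 9.5920 + 25.2960 = 132.5380

132.54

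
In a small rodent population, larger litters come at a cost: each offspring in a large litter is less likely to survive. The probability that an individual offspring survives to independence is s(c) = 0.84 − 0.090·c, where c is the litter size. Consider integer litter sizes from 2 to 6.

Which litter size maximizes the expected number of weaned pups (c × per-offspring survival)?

5

Expected weaned pups = c × s(c):
  c=2: 2 × 0.660 = 1.320
  c=3: 3 × 0.570 = 1.710
  c=4: 4 × 0.480 = 1.920
  c=5: 5 × 0.390 = 1.950
  c=6: 6 × 0.300 = 1.800
Maximum at c = 5 (1.950 weaned pups).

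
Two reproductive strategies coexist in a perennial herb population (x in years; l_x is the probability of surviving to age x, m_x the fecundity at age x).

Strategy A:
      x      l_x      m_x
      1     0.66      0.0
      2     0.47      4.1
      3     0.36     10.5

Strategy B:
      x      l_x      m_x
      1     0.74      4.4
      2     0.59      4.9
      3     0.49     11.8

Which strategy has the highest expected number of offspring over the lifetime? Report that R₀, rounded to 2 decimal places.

Strategy A: R₀ = 0.66×0.0 + 0.47×4.1 + 0.36×10.5 = 5.7070
Strategy B: R₀ = 0.74×4.4 + 0.59×4.9 + 0.49×11.8 = 11.9290
Highest R₀: strategy B with 11.9290.

11.93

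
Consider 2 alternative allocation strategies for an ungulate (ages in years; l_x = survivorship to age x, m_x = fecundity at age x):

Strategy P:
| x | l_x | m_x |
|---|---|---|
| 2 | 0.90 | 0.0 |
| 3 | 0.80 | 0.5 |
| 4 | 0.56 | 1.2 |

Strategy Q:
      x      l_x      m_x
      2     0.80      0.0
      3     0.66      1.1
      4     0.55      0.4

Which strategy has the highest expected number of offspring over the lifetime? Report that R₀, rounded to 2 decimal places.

1.07

Strategy P: R₀ = 0.90×0.0 + 0.80×0.5 + 0.56×1.2 = 1.0720
Strategy Q: R₀ = 0.80×0.0 + 0.66×1.1 + 0.55×0.4 = 0.9460
Highest R₀: strategy P with 1.0720.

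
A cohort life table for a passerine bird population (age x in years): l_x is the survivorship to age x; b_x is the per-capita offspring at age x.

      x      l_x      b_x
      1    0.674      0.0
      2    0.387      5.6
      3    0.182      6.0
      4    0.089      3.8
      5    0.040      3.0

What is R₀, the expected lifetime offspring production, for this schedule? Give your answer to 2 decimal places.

R₀ = Σ l_x b_x:
  age 1: 0.674 × 0.0 = 0.0000
  age 2: 0.387 × 5.6 = 2.1672
  age 3: 0.182 × 6.0 = 1.0920
  age 4: 0.089 × 3.8 = 0.3382
  age 5: 0.040 × 3.0 = 0.1200
R₀ = 0.0000 + 2.1672 + 1.0920 + 0.3382 + 0.1200 = 3.7174

3.72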